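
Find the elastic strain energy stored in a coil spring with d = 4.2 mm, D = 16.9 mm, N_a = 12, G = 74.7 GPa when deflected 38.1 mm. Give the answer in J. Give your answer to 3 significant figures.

36.4 J

k = Gd⁴/(8D³N_a) = (74.7×10³)(4.2⁴)/(8·16.9³·12) = 50.163 N/mm
U = ½kδ² = 0.5 × 50.163 × 38.1² = 36409 N·mm = 36.409 J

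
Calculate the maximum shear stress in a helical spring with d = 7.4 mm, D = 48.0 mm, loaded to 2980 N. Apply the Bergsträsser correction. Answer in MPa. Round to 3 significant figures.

1090 MPa

Spring index C = D/d = 48.0/7.4 = 6.4865
K_B = (4C+2)/(4C−3) = 27.946/22.946 = 1.2179
τ₀ = 8FD/(πd³) = 8·2980·48.0/(π·7.4³) = 1.14432e+06/1273 = 898.88 MPa
τ_max = K·τ₀ = 1.2179 × 898.88 = 1094.8 MPa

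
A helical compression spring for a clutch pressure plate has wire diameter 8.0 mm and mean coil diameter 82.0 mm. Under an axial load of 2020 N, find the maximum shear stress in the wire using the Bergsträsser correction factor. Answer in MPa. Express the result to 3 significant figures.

932 MPa

Spring index C = D/d = 82.0/8.0 = 10.2500
K_B = (4C+2)/(4C−3) = 43.000/38.000 = 1.1316
τ₀ = 8FD/(πd³) = 8·2020·82.0/(π·8.0³) = 1.32512e+06/1608.5 = 823.83 MPa
τ_max = K·τ₀ = 1.1316 × 823.83 = 932.22 MPa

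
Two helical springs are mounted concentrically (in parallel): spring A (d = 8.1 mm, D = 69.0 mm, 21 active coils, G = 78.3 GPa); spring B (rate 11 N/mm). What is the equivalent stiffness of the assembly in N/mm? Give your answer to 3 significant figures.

k_A = Gd⁴/(8D³N_a) = (78.3×10³)(8.1⁴)/(8·69.0³·21) = 6.1072 N/mm
Parallel: k_eq = 6.1072 + 11 = 17.107 N/mm

17.1 N/mm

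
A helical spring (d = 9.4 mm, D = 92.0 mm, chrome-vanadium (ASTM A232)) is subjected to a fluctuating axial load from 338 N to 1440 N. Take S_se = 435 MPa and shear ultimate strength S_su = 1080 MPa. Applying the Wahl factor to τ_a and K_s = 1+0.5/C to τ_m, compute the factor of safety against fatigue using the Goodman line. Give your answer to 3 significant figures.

1.53

C = D/d = 92.0/9.4 = 9.7872; K_W = (4C−1)/(4C−4)+0.615/C = 1.1482; K_s = 1+0.5/C = 1.0511
F_a = (F_max−F_min)/2 = 551 N; F_m = (F_max+F_min)/2 = 889 N
τ_a = K_W·8F_aD/(πd³) = 1.1482 × 155.42 = 178.45 MPa
τ_m = K_s·8F_mD/(πd³) = 1.0511 × 250.75 = 263.56 MPa
Goodman: 1/n_f = τ_a/S_se + τ_m/S_su = 178.45/435 + 263.56/1080 = 0.41022 + 0.24404 = 0.65426
n_f = 1/0.65426 = 1.528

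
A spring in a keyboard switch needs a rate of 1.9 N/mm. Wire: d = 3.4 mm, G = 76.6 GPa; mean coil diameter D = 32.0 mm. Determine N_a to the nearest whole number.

21

N_a = Gd⁴/(8D³k) = (76.6×10³ × 3.4⁴)/(8 × 32.0³ × 1.9)
    = 1.02363e+07 / 498074 = 20.55 → 21 coils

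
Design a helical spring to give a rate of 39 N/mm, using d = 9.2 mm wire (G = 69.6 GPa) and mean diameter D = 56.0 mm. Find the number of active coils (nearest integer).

N_a = Gd⁴/(8D³k) = (69.6×10³ × 9.2⁴)/(8 × 56.0³ × 39)
    = 4.9861e+08 / 5.47922e+07 = 9.1 → 9 coils

9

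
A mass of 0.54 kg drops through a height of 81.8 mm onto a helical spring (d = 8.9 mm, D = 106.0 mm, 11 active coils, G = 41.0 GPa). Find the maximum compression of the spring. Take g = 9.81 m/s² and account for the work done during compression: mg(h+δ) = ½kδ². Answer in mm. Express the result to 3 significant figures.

k = Gd⁴/(8D³N_a) = (41.0×10³)(8.9⁴)/(8·106.0³·11) = 2.4544 N/mm
W = mg = 0.54 × 9.81 = 5.2974 N
½kδ² − Wδ − Wh = 0 → δ = (W + √(W² + 2kWh))/k
δ = (5.2974 + √(28.062 + 2127.11))/2.4544 = (5.2974 + 46.424)/2.4544 = 21.073 mm

21.1 mm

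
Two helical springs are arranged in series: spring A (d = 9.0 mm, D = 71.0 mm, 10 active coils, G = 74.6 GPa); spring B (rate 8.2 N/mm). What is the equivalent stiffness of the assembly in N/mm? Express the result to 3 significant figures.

5.54 N/mm

k_A = Gd⁴/(8D³N_a) = (74.6×10³)(9.0⁴)/(8·71.0³·10) = 17.094 N/mm
Series: 1/k_eq = 1/17.094 + 1/8.2 = 0.18045; k_eq = 5.5417 N/mm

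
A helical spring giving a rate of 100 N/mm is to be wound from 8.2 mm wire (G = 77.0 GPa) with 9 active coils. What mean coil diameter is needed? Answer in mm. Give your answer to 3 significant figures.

36.4 mm

D = (Gd⁴/(8N_a·k))^(1/3) = (77.0×10³·8.2⁴/(8·9·100))^(1/3)
  = (48351.9)^(1/3) = 36.4310 mm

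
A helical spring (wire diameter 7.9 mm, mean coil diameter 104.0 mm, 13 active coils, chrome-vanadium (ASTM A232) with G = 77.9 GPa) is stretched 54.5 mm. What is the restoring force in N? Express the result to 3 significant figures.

k = Gd⁴/(8D³N_a) = (77.9×10³)(7.9⁴)/(8·104.0³·13) = 2.5937 N/mm
F = k·δ = 2.5937 × 54.5 = 141.35 N

141 N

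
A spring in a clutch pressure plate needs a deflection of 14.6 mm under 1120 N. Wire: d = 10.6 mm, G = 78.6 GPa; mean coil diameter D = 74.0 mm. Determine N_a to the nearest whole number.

4

Required rate k = F/δ = 1120/14.6 = 76.712 N/mm
N_a = Gd⁴/(8D³k) = (78.6×10³ × 10.6⁴)/(8 × 74.0³ × 76.712)
    = 9.92307e+08 / 2.48685e+08 = 3.99 → 4 coils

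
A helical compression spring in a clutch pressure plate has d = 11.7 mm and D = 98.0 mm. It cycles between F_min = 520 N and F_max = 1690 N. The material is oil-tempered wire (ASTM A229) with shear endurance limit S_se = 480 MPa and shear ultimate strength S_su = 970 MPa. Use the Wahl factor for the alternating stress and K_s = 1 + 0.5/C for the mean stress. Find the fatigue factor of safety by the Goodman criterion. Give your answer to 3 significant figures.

2.43

C = D/d = 98.0/11.7 = 8.3761; K_W = (4C−1)/(4C−4)+0.615/C = 1.1751; K_s = 1+0.5/C = 1.0597
F_a = (F_max−F_min)/2 = 585 N; F_m = (F_max+F_min)/2 = 1105 N
τ_a = K_W·8F_aD/(πd³) = 1.1751 × 91.152 = 107.11 MPa
τ_m = K_s·8F_mD/(πd³) = 1.0597 × 172.18 = 182.45 MPa
Goodman: 1/n_f = τ_a/S_se + τ_m/S_su = 107.11/480 + 182.45/970 = 0.22315 + 0.18810 = 0.41125
n_f = 1/0.41125 = 2.432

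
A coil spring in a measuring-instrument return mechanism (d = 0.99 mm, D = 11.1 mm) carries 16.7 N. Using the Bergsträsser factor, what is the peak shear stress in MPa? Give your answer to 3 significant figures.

545 MPa

Spring index C = D/d = 11.1/0.99 = 11.2121
K_B = (4C+2)/(4C−3) = 46.848/41.848 = 1.1195
τ₀ = 8FD/(πd³) = 8·16.7·11.1/(π·0.99³) = 1482.96/3.0483 = 486.49 MPa
τ_max = K·τ₀ = 1.1195 × 486.49 = 544.62 MPa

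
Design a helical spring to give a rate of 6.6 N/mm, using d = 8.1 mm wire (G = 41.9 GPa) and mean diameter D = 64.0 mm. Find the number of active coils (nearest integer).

13

N_a = Gd⁴/(8D³k) = (41.9×10³ × 8.1⁴)/(8 × 64.0³ × 6.6)
    = 1.80366e+08 / 1.38412e+07 = 13.03 → 13 coils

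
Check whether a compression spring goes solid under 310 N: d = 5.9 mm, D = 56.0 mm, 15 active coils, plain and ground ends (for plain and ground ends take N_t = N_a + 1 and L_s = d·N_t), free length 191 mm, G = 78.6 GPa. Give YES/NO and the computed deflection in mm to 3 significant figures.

NO, δ = 68.6 mm

k = Gd⁴/(8D³N_a) = (78.6×10³)(5.9⁴)/(8·56.0³·15) = 4.5194 N/mm
N_t = 16; L_s = 5.9·16 = 94.4 mm; δ_solid = L₀ − L_s = 191 − 94.4 = 96.6 mm
δ = F/k = 310/4.5194 = 68.592 mm
δ < δ_solid → spring does not go solid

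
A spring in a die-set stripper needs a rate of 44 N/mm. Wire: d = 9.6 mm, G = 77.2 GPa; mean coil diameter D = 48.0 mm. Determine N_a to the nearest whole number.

17

N_a = Gd⁴/(8D³k) = (77.2×10³ × 9.6⁴)/(8 × 48.0³ × 44)
    = 6.55696e+08 / 3.89284e+07 = 16.84 → 17 coils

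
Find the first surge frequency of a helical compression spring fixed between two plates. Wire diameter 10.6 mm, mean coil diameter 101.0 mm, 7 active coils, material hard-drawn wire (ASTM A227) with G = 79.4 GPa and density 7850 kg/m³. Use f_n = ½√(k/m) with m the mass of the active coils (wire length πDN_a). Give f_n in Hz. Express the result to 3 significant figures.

53.1 Hz

k = Gd⁴/(8D³N_a) = (79.4×10³)(10.6⁴)/(8·101.0³·7) = 17.374 N/mm = 17374 N/m
Wire length L = πDN_a = π·101.0·7 = 2221.1 mm
m = ρ·(πd²/4)·L = 7850 × 88.247×10⁻⁶ m² × 2.2211 m = 1.5387 kg
f_n = ½√(k/m) = 0.5·√(17374/1.5387) = 0.5·√(11291) = 53.131 Hz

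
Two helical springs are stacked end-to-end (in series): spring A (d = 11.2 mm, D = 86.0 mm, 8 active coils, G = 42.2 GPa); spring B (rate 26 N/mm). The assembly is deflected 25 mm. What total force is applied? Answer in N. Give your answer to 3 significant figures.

k_A = Gd⁴/(8D³N_a) = (42.2×10³)(11.2⁴)/(8·86.0³·8) = 16.312 N/mm
Series: 1/k_eq = 1/16.312 + 1/26 = 0.099766; k_eq = 10.023 N/mm
F = k_eq·δ = 10.023·25 = 250.59 N

251 N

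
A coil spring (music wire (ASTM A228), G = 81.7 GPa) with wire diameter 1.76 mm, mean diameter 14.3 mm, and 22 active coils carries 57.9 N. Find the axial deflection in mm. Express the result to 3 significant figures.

38.0 mm

k = Gd⁴/(8D³N_a) = (81.7×10³)(1.76⁴)/(8·14.3³·22) = 1.5232 N/mm
δ = F/k = 57.9 / 1.5232 = 38.013 mm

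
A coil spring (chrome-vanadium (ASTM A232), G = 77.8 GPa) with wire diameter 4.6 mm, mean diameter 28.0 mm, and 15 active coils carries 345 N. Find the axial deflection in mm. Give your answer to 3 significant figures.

k = Gd⁴/(8D³N_a) = (77.8×10³)(4.6⁴)/(8·28.0³·15) = 13.224 N/mm
δ = F/k = 345 / 13.224 = 26.089 mm

26.1 mm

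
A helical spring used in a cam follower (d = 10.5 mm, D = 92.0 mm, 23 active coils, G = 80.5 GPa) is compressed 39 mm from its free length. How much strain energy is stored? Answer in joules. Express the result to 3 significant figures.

5.19 J

k = Gd⁴/(8D³N_a) = (80.5×10³)(10.5⁴)/(8·92.0³·23) = 6.8292 N/mm
U = ½kδ² = 0.5 × 6.8292 × 39² = 5193.6 N·mm = 5.1936 J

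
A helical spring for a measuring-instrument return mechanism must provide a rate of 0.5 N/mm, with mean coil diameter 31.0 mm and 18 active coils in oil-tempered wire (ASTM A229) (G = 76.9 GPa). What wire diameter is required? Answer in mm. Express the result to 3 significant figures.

d = (8D³N_a·k / G)^(1/4) = (8·31.0³·18·0.5 / (76.9×10³))^0.25
  = (27.893)^0.25 = 2.2981 mm

2.30 mm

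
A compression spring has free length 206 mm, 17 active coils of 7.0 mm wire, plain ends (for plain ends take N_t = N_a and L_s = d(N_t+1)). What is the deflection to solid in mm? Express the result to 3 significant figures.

N_t = 17; L_s = 7.0·18 = 126 mm
δ_solid = L₀ − L_s = 206 − 126 = 80 mm

80.0 mm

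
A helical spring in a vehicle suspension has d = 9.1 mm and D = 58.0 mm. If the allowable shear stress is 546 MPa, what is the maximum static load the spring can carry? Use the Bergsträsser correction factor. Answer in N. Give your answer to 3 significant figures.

C = D/d = 58.0/9.1 = 6.3736
K_B = (4C+2)/(4C−3) = 27.495/22.495 = 1.2223
τ_max = K·8FD/(πd³) → F_max = τ_allow·πd³/(8DK)
F_max = 546·π·9.1³/(8·58.0·1.2223) = 1.2926e+06/567.14 = 2279.2 N

2280 N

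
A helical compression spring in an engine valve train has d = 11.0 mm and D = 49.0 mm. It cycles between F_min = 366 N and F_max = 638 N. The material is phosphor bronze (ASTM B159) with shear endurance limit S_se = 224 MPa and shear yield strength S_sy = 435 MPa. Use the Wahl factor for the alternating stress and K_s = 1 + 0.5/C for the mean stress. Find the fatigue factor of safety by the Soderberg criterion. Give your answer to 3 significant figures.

C = D/d = 49.0/11.0 = 4.4545; K_W = (4C−1)/(4C−4)+0.615/C = 1.3552; K_s = 1+0.5/C = 1.1122
F_a = (F_max−F_min)/2 = 136 N; F_m = (F_max+F_min)/2 = 502 N
τ_a = K_W·8F_aD/(πd³) = 1.3552 × 12.75 = 17.278 MPa
τ_m = K_s·8F_mD/(πd³) = 1.1122 × 47.061 = 52.343 MPa
Soderberg: 1/n_f = τ_a/S_se + τ_m/S_sy = 17.278/224 + 52.343/435 = 0.07713 + 0.12033 = 0.19746
n_f = 1/0.19746 = 5.064

5.06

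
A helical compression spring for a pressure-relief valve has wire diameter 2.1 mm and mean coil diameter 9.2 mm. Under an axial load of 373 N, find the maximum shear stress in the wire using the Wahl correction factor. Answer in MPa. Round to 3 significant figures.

1290 MPa

Spring index C = D/d = 9.2/2.1 = 4.3810
K_W = (4C−1)/(4C−4) + 0.615/C = 16.524/13.524 + 0.1404 = 1.3622
τ₀ = 8FD/(πd³) = 8·373·9.2/(π·2.1³) = 27452.8/29.094 = 943.58 MPa
τ_max = K·τ₀ = 1.3622 × 943.58 = 1285.4 MPa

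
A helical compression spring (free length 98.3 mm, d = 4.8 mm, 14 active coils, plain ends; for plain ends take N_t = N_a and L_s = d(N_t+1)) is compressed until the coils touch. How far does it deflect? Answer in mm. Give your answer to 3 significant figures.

26.3 mm

N_t = 14; L_s = 4.8·15 = 72 mm
δ_solid = L₀ − L_s = 98.3 − 72 = 26.3 mm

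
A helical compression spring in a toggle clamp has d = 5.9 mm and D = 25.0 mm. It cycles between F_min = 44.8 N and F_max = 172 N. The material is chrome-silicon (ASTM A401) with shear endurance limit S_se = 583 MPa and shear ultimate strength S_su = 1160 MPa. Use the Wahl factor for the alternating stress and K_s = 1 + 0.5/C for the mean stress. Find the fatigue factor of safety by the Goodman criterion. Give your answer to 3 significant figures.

C = D/d = 25.0/5.9 = 4.2373; K_W = (4C−1)/(4C−4)+0.615/C = 1.3768; K_s = 1+0.5/C = 1.1180
F_a = (F_max−F_min)/2 = 63.6 N; F_m = (F_max+F_min)/2 = 108.4 N
τ_a = K_W·8F_aD/(πd³) = 1.3768 × 19.714 = 27.143 MPa
τ_m = K_s·8F_mD/(πd³) = 1.1180 × 33.601 = 37.566 MPa
Goodman: 1/n_f = τ_a/S_se + τ_m/S_su = 27.143/583 + 37.566/1160 = 0.04656 + 0.03238 = 0.078942
n_f = 1/0.078942 = 12.67

12.7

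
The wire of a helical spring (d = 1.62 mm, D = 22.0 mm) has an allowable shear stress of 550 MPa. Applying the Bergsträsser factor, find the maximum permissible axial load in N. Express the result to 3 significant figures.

38.0 N

C = D/d = 22.0/1.62 = 13.5802
K_B = (4C+2)/(4C−3) = 56.321/51.321 = 1.0974
τ_max = K·8FD/(πd³) → F_max = τ_allow·πd³/(8DK)
F_max = 550·π·1.62³/(8·22.0·1.0974) = 7346.1/193.15 = 38.034 N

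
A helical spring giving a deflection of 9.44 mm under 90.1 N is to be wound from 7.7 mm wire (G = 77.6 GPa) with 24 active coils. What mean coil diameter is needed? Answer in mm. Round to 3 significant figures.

Required rate k = F/δ = 90.1/9.44 = 9.5445 N/mm
D = (Gd⁴/(8N_a·k))^(1/3) = (77.6×10³·7.7⁴/(8·24·9.5445))^(1/3)
  = (148857)^(1/3) = 52.9977 mm

53.0 mm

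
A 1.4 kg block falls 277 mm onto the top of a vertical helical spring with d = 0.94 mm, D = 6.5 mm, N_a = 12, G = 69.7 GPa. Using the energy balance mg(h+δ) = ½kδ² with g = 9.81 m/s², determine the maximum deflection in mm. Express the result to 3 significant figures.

k = Gd⁴/(8D³N_a) = (69.7×10³)(0.94⁴)/(8·6.5³·12) = 2.0641 N/mm
W = mg = 1.4 × 9.81 = 13.734 N
½kδ² − Wδ − Wh = 0 → δ = (W + √(W² + 2kWh))/k
δ = (13.734 + √(188.62 + 15705.1))/2.0641 = (13.734 + 126.07)/2.0641 = 67.731 mm

67.7 mm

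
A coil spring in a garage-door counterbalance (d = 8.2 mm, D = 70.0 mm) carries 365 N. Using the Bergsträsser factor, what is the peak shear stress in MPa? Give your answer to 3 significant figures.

Spring index C = D/d = 70.0/8.2 = 8.5366
K_B = (4C+2)/(4C−3) = 36.146/31.146 = 1.1605
τ₀ = 8FD/(πd³) = 8·365·70.0/(π·8.2³) = 204400/1732.2 = 118 MPa
τ_max = K·τ₀ = 1.1605 × 118 = 136.95 MPa

137 MPa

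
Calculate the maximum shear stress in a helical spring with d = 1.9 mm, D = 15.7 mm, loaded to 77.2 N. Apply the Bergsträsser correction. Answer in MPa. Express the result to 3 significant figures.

525 MPa

Spring index C = D/d = 15.7/1.9 = 8.2632
K_B = (4C+2)/(4C−3) = 35.053/30.053 = 1.1664
τ₀ = 8FD/(πd³) = 8·77.2·15.7/(π·1.9³) = 9696.32/21.548 = 449.98 MPa
τ_max = K·τ₀ = 1.1664 × 449.98 = 524.85 MPa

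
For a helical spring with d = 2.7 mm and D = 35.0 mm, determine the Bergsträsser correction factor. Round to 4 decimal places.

C = D/d = 35.0/2.7 = 12.9630
K_B = (4C+2)/(4C−3) = 53.852/48.852 = 1.1024

1.1024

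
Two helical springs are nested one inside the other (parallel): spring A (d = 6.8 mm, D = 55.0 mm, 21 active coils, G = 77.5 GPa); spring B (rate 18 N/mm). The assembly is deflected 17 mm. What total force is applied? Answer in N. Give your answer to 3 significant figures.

k_A = Gd⁴/(8D³N_a) = (77.5×10³)(6.8⁴)/(8·55.0³·21) = 5.9284 N/mm
Parallel: k_eq = 5.9284 + 18 = 23.928 N/mm
F = k_eq·δ = 23.928·17 = 406.78 N

407 N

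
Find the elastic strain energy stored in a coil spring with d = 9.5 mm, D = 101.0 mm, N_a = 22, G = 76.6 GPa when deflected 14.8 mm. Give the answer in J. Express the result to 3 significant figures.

0.377 J

k = Gd⁴/(8D³N_a) = (76.6×10³)(9.5⁴)/(8·101.0³·22) = 3.4407 N/mm
U = ½kδ² = 0.5 × 3.4407 × 14.8² = 376.83 N·mm = 0.37683 J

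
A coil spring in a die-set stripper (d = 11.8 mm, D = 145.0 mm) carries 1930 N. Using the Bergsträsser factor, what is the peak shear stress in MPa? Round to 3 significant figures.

481 MPa

Spring index C = D/d = 145.0/11.8 = 12.2881
K_B = (4C+2)/(4C−3) = 51.153/46.153 = 1.1083
τ₀ = 8FD/(πd³) = 8·1930·145.0/(π·11.8³) = 2.2388e+06/5161.7 = 433.73 MPa
τ_max = K·τ₀ = 1.1083 × 433.73 = 480.72 MPa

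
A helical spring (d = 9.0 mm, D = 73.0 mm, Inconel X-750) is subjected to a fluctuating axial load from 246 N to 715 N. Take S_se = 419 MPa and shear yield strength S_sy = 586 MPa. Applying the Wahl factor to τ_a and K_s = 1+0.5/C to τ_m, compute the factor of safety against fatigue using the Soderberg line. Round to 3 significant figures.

2.56

C = D/d = 73.0/9.0 = 8.1111; K_W = (4C−1)/(4C−4)+0.615/C = 1.1813; K_s = 1+0.5/C = 1.0616
F_a = (F_max−F_min)/2 = 234.5 N; F_m = (F_max+F_min)/2 = 480.5 N
τ_a = K_W·8F_aD/(πd³) = 1.1813 × 59.797 = 70.637 MPa
τ_m = K_s·8F_mD/(πd³) = 1.0616 × 122.53 = 130.08 MPa
Soderberg: 1/n_f = τ_a/S_se + τ_m/S_sy = 70.637/419 + 130.08/586 = 0.16859 + 0.22198 = 0.39056
n_f = 1/0.39056 = 2.56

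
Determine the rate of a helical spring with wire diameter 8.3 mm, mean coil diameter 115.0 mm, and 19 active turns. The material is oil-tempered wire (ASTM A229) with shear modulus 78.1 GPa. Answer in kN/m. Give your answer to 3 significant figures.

k = Gd⁴/(8D³N_a) = (78.1×10³ × 8.3⁴) / (8 × 115.0³ × 19)
  = 3.70649e+08 / 2.31173e+08 = 1.6033 N/mm

1.60 kN/m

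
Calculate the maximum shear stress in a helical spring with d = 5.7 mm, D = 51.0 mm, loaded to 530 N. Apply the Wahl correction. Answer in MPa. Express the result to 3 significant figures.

432 MPa

Spring index C = D/d = 51.0/5.7 = 8.9474
K_W = (4C−1)/(4C−4) + 0.615/C = 34.789/31.789 + 0.0687 = 1.1631
τ₀ = 8FD/(πd³) = 8·530·51.0/(π·5.7³) = 216240/581.8 = 371.67 MPa
τ_max = K·τ₀ = 1.1631 × 371.67 = 432.3 MPa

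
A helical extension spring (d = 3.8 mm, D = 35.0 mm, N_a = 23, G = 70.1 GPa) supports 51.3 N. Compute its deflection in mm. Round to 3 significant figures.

27.7 mm

k = Gd⁴/(8D³N_a) = (70.1×10³)(3.8⁴)/(8·35.0³·23) = 1.8528 N/mm
δ = F/k = 51.3 / 1.8528 = 27.688 mm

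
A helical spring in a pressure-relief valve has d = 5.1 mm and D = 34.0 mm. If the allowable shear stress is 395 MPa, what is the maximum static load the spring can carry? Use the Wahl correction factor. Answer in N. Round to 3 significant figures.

C = D/d = 34.0/5.1 = 6.6667
K_W = (4C−1)/(4C−4) + 0.615/C = 25.667/22.667 + 0.0922 = 1.2246
τ_max = K·8FD/(πd³) → F_max = τ_allow·πd³/(8DK)
F_max = 395·π·5.1³/(8·34.0·1.2246) = 1.6461e+05/333.09 = 494.19 N

494 N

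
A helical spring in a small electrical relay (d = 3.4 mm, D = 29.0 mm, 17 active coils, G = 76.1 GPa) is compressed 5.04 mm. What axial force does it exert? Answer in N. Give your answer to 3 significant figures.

k = Gd⁴/(8D³N_a) = (76.1×10³)(3.4⁴)/(8·29.0³·17) = 3.066 N/mm
F = k·δ = 3.066 × 5.04 = 15.452 N

15.5 N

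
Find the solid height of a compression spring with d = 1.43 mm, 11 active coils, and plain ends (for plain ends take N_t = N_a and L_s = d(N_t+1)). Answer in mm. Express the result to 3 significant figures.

17.2 mm

plain ends: N_t = N_a = 11
L_s = d·(N_t+1) = 1.43 × 12 = 17.16 mm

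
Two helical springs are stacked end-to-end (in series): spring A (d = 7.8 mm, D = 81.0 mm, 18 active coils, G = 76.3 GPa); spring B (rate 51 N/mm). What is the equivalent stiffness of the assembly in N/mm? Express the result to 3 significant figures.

3.44 N/mm

k_A = Gd⁴/(8D³N_a) = (76.3×10³)(7.8⁴)/(8·81.0³·18) = 3.6905 N/mm
Series: 1/k_eq = 1/3.6905 + 1/51 = 0.29057; k_eq = 3.4415 N/mm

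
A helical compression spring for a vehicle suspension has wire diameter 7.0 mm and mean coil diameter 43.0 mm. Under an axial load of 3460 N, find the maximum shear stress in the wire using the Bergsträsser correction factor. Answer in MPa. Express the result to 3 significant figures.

Spring index C = D/d = 43.0/7.0 = 6.1429
K_B = (4C+2)/(4C−3) = 26.571/21.571 = 1.2318
τ₀ = 8FD/(πd³) = 8·3460·43.0/(π·7.0³) = 1.19024e+06/1077.6 = 1104.6 MPa
τ_max = K·τ₀ = 1.2318 × 1104.6 = 1360.6 MPa

1360 MPa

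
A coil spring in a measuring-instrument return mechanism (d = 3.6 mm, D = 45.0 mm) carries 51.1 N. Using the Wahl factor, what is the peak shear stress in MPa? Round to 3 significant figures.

140 MPa

Spring index C = D/d = 45.0/3.6 = 12.5000
K_W = (4C−1)/(4C−4) + 0.615/C = 49.000/46.000 + 0.0492 = 1.1144
τ₀ = 8FD/(πd³) = 8·51.1·45.0/(π·3.6³) = 18396/146.57 = 125.51 MPa
τ_max = K·τ₀ = 1.1144 × 125.51 = 139.87 MPa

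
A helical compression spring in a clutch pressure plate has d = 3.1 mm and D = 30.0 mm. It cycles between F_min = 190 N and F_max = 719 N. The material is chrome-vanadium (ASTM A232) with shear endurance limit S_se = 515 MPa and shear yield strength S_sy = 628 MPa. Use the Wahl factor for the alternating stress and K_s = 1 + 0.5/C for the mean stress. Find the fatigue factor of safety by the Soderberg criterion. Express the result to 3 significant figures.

C = D/d = 30.0/3.1 = 9.6774; K_W = (4C−1)/(4C−4)+0.615/C = 1.1500; K_s = 1+0.5/C = 1.0517
F_a = (F_max−F_min)/2 = 264.5 N; F_m = (F_max+F_min)/2 = 454.5 N
τ_a = K_W·8F_aD/(πd³) = 1.1500 × 678.27 = 780 MPa
τ_m = K_s·8F_mD/(πd³) = 1.0517 × 1165.5 = 1225.7 MPa
Soderberg: 1/n_f = τ_a/S_se + τ_m/S_sy = 780/515 + 1225.7/628 = 1.51456 + 1.95177 = 3.4663
n_f = 1/3.4663 = 0.2885

0.288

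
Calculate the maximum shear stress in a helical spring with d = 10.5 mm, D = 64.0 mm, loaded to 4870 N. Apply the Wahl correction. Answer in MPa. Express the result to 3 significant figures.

856 MPa

Spring index C = D/d = 64.0/10.5 = 6.0952
K_W = (4C−1)/(4C−4) + 0.615/C = 23.381/20.381 + 0.1009 = 1.2481
τ₀ = 8FD/(πd³) = 8·4870·64.0/(π·10.5³) = 2.49344e+06/3636.8 = 685.62 MPa
τ_max = K·τ₀ = 1.2481 × 685.62 = 855.71 MPa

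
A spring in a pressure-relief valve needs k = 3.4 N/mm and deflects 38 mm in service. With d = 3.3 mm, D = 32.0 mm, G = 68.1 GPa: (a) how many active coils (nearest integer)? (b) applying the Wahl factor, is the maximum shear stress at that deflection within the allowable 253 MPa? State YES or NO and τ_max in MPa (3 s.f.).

N_a = Gd⁴/(8D³k) = (68.1×10³)(3.3⁴)/(8·32.0³·3.4) = 9.061 → N_a = 9
Actual rate k = Gd⁴/(8D³·9) = 3.4231 N/mm
Working load F = kδ = 3.4231·38 = 130.08 N
C = 32.0/3.3 = 9.6970; K_W = (4C−1)/(4C−4)+0.615/C = 1.1497
τ_max = K_W·8FD/(πd³) = 1.1497·294.95 = 339.09 MPa
τ_max > 253 MPa → exceeds allowable

(a) 9 coils; (b) NO, τ_max = 339 MPa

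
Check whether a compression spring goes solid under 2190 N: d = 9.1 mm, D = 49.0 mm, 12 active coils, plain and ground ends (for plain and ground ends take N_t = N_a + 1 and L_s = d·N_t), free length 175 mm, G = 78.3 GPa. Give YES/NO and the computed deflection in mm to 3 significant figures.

NO, δ = 46.1 mm

k = Gd⁴/(8D³N_a) = (78.3×10³)(9.1⁴)/(8·49.0³·12) = 47.541 N/mm
N_t = 13; L_s = 9.1·13 = 118.3 mm; δ_solid = L₀ − L_s = 175 − 118.3 = 56.7 mm
δ = F/k = 2190/47.541 = 46.066 mm
δ < δ_solid → spring does not go solid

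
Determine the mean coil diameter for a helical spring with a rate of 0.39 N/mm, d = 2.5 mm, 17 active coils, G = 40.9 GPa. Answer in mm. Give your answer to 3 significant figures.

31.1 mm

D = (Gd⁴/(8N_a·k))^(1/3) = (40.9×10³·2.5⁴/(8·17·0.39))^(1/3)
  = (30121.7)^(1/3) = 31.1143 mm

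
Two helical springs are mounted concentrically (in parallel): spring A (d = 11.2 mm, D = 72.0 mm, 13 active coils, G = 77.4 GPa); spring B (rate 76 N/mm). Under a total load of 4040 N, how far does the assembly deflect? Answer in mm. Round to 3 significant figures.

37.6 mm

k_A = Gd⁴/(8D³N_a) = (77.4×10³)(11.2⁴)/(8·72.0³·13) = 31.375 N/mm
Parallel: k_eq = 31.375 + 76 = 107.37 N/mm
δ = F/k_eq = 4040/107.37 = 37.625 mm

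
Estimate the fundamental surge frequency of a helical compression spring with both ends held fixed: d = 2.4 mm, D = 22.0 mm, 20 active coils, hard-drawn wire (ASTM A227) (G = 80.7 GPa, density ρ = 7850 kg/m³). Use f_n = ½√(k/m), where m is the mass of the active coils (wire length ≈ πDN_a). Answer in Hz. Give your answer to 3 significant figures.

89.5 Hz

k = Gd⁴/(8D³N_a) = (80.7×10³)(2.4⁴)/(8·22.0³·20) = 1.5716 N/mm = 1571.6 N/m
Wire length L = πDN_a = π·22.0·20 = 1382.3 mm
m = ρ·(πd²/4)·L = 7850 × 4.5239×10⁻⁶ m² × 1.3823 m = 0.049089 kg
f_n = ½√(k/m) = 0.5·√(1571.6/0.049089) = 0.5·√(32014) = 89.463 Hz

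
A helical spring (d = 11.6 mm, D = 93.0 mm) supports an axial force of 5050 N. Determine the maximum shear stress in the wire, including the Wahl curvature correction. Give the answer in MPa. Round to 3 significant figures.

907 MPa

Spring index C = D/d = 93.0/11.6 = 8.0172
K_W = (4C−1)/(4C−4) + 0.615/C = 31.069/28.069 + 0.0767 = 1.1836
τ₀ = 8FD/(πd³) = 8·5050·93.0/(π·11.6³) = 3.7572e+06/4903.7 = 766.2 MPa
τ_max = K·τ₀ = 1.1836 × 766.2 = 906.86 MPa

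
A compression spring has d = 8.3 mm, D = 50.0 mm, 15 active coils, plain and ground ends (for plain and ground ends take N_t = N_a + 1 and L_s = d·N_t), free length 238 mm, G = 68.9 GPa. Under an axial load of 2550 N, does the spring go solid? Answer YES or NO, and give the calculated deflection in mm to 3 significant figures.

YES, δ = 117 mm

k = Gd⁴/(8D³N_a) = (68.9×10³)(8.3⁴)/(8·50.0³·15) = 21.799 N/mm
N_t = 16; L_s = 8.3·16 = 132.8 mm; δ_solid = L₀ − L_s = 238 − 132.8 = 105.2 mm
δ = F/k = 2550/21.799 = 116.98 mm
δ ≥ δ_solid → spring goes solid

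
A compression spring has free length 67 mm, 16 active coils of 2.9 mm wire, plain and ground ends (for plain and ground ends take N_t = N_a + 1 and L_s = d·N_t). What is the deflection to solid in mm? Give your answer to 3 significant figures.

17.7 mm

N_t = 17; L_s = 2.9·17 = 49.3 mm
δ_solid = L₀ − L_s = 67 − 49.3 = 17.7 mm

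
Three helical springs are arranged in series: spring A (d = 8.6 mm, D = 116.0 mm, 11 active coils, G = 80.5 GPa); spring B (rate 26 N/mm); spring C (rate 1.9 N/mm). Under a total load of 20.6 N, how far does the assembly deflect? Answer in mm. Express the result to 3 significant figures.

18.1 mm

k_A = Gd⁴/(8D³N_a) = (80.5×10³)(8.6⁴)/(8·116.0³·11) = 3.2058 N/mm
Series: 1/k_eq = 1/3.2058 + 1/26 + 1/1.9 = 0.87671; k_eq = 1.1406 N/mm
δ = F/k_eq = 20.6/1.1406 = 18.06 mm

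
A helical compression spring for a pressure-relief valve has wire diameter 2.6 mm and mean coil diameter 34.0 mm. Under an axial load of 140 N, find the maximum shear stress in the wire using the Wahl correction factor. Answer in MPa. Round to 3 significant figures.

Spring index C = D/d = 34.0/2.6 = 13.0769
K_W = (4C−1)/(4C−4) + 0.615/C = 51.308/48.308 + 0.0470 = 1.1091
τ₀ = 8FD/(πd³) = 8·140·34.0/(π·2.6³) = 38080/55.217 = 689.65 MPa
τ_max = K·τ₀ = 1.1091 × 689.65 = 764.91 MPa

765 MPa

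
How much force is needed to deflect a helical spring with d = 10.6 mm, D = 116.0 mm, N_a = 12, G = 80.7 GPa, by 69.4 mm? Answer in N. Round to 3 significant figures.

472 N

k = Gd⁴/(8D³N_a) = (80.7×10³)(10.6⁴)/(8·116.0³·12) = 6.7991 N/mm
F = k·δ = 6.7991 × 69.4 = 471.86 N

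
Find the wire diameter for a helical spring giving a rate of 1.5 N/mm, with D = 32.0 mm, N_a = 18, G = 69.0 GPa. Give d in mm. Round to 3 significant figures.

d = (8D³N_a·k / G)^(1/4) = (8·32.0³·18·1.5 / (69.0×10³))^0.25
  = (102.58)^0.25 = 3.1825 mm

3.18 mm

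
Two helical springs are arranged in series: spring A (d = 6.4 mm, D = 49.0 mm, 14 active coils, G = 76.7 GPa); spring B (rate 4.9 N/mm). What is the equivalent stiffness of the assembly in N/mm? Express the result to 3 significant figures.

k_A = Gd⁴/(8D³N_a) = (76.7×10³)(6.4⁴)/(8·49.0³·14) = 9.7658 N/mm
Series: 1/k_eq = 1/9.7658 + 1/4.9 = 0.30648; k_eq = 3.2629 N/mm

3.26 N/mm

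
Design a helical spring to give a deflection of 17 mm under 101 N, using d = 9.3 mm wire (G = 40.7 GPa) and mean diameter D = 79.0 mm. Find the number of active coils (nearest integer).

Required rate k = F/δ = 101/17 = 5.9412 N/mm
N_a = Gd⁴/(8D³k) = (40.7×10³ × 9.3⁴)/(8 × 79.0³ × 5.9412)
    = 3.04457e+08 / 2.34339e+07 = 12.99 → 13 coils

13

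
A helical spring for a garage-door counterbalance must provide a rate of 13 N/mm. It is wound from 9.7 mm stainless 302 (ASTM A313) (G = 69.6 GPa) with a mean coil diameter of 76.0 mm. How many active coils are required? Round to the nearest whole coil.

13

N_a = Gd⁴/(8D³k) = (69.6×10³ × 9.7⁴)/(8 × 76.0³ × 13)
    = 6.16164e+08 / 4.56535e+07 = 13.5 → 13 coils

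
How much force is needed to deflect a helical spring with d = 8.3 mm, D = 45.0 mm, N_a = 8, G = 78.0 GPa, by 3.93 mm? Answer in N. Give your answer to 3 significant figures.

k = Gd⁴/(8D³N_a) = (78.0×10³)(8.3⁴)/(8·45.0³·8) = 63.473 N/mm
F = k·δ = 63.473 × 3.93 = 249.45 N

249 N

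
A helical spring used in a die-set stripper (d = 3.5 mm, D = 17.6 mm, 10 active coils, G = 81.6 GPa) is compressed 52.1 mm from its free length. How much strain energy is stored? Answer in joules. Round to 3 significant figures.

38.1 J

k = Gd⁴/(8D³N_a) = (81.6×10³)(3.5⁴)/(8·17.6³·10) = 28.076 N/mm
U = ½kδ² = 0.5 × 28.076 × 52.1² = 38105 N·mm = 38.105 J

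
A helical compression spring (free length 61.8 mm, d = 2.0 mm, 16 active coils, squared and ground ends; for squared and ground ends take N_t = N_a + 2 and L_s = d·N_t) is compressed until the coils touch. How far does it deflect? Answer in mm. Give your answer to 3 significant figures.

25.8 mm

N_t = 18; L_s = 2.0·18 = 36 mm
δ_solid = L₀ − L_s = 61.8 − 36 = 25.8 mm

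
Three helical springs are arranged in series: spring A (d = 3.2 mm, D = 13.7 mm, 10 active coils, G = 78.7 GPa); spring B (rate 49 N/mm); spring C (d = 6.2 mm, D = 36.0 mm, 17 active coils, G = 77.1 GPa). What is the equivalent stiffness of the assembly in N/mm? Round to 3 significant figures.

k_A = Gd⁴/(8D³N_a) = (78.7×10³)(3.2⁴)/(8·13.7³·10) = 40.116 N/mm
k_C = Gd⁴/(8D³N_a) = (77.1×10³)(6.2⁴)/(8·36.0³·17) = 17.955 N/mm
Series: 1/k_eq = 1/40.116 + 1/49 + 1/17.955 = 0.10103; k_eq = 9.8979 N/mm

9.90 N/mm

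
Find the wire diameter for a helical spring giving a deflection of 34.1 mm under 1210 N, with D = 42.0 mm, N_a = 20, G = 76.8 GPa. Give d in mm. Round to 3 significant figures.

Required rate k = F/δ = 1210/34.1 = 35.484 N/mm
d = (8D³N_a·k / G)^(1/4) = (8·42.0³·20·35.484 / (76.8×10³))^0.25
  = (5476.9)^0.25 = 8.6027 mm

8.60 mm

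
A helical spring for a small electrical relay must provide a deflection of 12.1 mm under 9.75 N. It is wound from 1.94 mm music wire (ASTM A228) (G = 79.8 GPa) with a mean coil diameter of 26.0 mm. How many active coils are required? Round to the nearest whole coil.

Required rate k = F/δ = 9.75/12.1 = 0.80579 N/mm
N_a = Gd⁴/(8D³k) = (79.8×10³ × 1.94⁴)/(8 × 26.0³ × 0.80579)
    = 1.13034e+06 / 113300 = 9.977 → 10 coils

10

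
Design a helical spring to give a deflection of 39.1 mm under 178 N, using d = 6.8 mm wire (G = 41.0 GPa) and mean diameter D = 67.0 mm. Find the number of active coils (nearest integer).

Required rate k = F/δ = 178/39.1 = 4.5524 N/mm
N_a = Gd⁴/(8D³k) = (41.0×10³ × 6.8⁴)/(8 × 67.0³ × 4.5524)
    = 8.76636e+07 / 1.09536e+07 = 8.003 → 8 coils

8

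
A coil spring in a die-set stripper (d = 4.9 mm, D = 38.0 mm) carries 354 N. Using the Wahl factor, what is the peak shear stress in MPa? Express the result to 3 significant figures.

Spring index C = D/d = 38.0/4.9 = 7.7551
K_W = (4C−1)/(4C−4) + 0.615/C = 30.020/27.020 + 0.0793 = 1.1903
τ₀ = 8FD/(πd³) = 8·354·38.0/(π·4.9³) = 107616/369.61 = 291.16 MPa
τ_max = K·τ₀ = 1.1903 × 291.16 = 346.58 MPa

347 MPa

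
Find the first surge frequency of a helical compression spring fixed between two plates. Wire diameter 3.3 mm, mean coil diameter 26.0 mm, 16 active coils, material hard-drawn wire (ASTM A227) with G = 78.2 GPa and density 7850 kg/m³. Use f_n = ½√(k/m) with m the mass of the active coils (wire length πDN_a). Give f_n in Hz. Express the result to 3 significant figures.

108 Hz

k = Gd⁴/(8D³N_a) = (78.2×10³)(3.3⁴)/(8·26.0³·16) = 4.1222 N/mm = 4122.2 N/m
Wire length L = πDN_a = π·26.0·16 = 1306.9 mm
m = ρ·(πd²/4)·L = 7850 × 8.553×10⁻⁶ m² × 1.3069 m = 0.087747 kg
f_n = ½√(k/m) = 0.5·√(4122.2/0.087747) = 0.5·√(46979) = 108.37 Hz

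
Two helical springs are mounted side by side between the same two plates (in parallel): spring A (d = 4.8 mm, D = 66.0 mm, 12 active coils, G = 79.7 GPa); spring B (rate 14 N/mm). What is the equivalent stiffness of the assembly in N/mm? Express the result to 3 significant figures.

15.5 N/mm

k_A = Gd⁴/(8D³N_a) = (79.7×10³)(4.8⁴)/(8·66.0³·12) = 1.5329 N/mm
Parallel: k_eq = 1.5329 + 14 = 15.533 N/mm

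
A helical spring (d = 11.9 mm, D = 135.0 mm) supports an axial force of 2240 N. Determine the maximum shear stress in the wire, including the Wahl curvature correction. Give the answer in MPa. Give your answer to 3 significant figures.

Spring index C = D/d = 135.0/11.9 = 11.3445
K_W = (4C−1)/(4C−4) + 0.615/C = 44.378/41.378 + 0.0542 = 1.1267
τ₀ = 8FD/(πd³) = 8·2240·135.0/(π·11.9³) = 2.4192e+06/5294.1 = 456.96 MPa
τ_max = K·τ₀ = 1.1267 × 456.96 = 514.87 MPa

515 MPa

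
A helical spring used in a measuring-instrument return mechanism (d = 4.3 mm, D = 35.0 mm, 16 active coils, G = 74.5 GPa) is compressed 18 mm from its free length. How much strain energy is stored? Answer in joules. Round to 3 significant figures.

k = Gd⁴/(8D³N_a) = (74.5×10³)(4.3⁴)/(8·35.0³·16) = 4.641 N/mm
U = ½kδ² = 0.5 × 4.641 × 18² = 751.85 N·mm = 0.75185 J

0.752 J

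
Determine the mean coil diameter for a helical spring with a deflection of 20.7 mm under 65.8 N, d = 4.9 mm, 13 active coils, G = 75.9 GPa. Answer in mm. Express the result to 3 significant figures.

Required rate k = F/δ = 65.8/20.7 = 3.1787 N/mm
D = (Gd⁴/(8N_a·k))^(1/3) = (75.9×10³·4.9⁴/(8·13·3.1787))^(1/3)
  = (132354)^(1/3) = 50.9619 mm

51.0 mm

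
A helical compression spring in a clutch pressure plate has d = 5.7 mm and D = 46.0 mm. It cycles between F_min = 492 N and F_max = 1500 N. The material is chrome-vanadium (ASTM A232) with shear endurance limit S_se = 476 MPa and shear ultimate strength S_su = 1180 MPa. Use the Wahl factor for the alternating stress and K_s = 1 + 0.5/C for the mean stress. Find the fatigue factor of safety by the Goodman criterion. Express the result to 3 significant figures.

0.736

C = D/d = 46.0/5.7 = 8.0702; K_W = (4C−1)/(4C−4)+0.615/C = 1.1823; K_s = 1+0.5/C = 1.0620
F_a = (F_max−F_min)/2 = 504 N; F_m = (F_max+F_min)/2 = 996 N
τ_a = K_W·8F_aD/(πd³) = 1.1823 × 318.79 = 376.9 MPa
τ_m = K_s·8F_mD/(πd³) = 1.0620 × 629.99 = 669.02 MPa
Goodman: 1/n_f = τ_a/S_se + τ_m/S_su = 376.9/476 + 669.02/1180 = 0.79181 + 0.56697 = 1.3588
n_f = 1/1.3588 = 0.736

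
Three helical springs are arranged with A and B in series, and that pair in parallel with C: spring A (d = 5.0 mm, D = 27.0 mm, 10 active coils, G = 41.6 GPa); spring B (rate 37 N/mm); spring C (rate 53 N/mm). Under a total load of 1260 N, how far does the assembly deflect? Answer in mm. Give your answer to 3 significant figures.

19.6 mm

k_A = Gd⁴/(8D³N_a) = (41.6×10³)(5.0⁴)/(8·27.0³·10) = 16.512 N/mm
Springs A,B series: k_AB = 1/(1/16.512+1/37) = 11.417 N/mm; parallel with C: k_eq = 11.417+53 = 64.417 N/mm
δ = F/k_eq = 1260/64.417 = 19.56 mm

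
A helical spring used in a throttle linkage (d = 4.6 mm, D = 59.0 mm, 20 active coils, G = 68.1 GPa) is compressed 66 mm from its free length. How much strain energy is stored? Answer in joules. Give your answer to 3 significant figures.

k = Gd⁴/(8D³N_a) = (68.1×10³)(4.6⁴)/(8·59.0³·20) = 0.9279 N/mm
U = ½kδ² = 0.5 × 0.9279 × 66² = 2021 N·mm = 2.021 J

2.02 J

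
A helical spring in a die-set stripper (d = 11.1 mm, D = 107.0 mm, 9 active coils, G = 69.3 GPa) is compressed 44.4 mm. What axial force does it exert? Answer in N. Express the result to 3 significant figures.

530 N

k = Gd⁴/(8D³N_a) = (69.3×10³)(11.1⁴)/(8·107.0³·9) = 11.927 N/mm
F = k·δ = 11.927 × 44.4 = 529.57 N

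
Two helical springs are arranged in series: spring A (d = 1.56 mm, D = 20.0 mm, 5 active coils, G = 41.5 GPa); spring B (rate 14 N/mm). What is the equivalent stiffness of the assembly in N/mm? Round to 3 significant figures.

0.728 N/mm

k_A = Gd⁴/(8D³N_a) = (41.5×10³)(1.56⁴)/(8·20.0³·5) = 0.76806 N/mm
Series: 1/k_eq = 1/0.76806 + 1/14 = 1.3734; k_eq = 0.72812 N/mm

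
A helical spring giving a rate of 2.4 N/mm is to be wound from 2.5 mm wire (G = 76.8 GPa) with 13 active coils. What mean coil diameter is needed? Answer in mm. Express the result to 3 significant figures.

22.9 mm

D = (Gd⁴/(8N_a·k))^(1/3) = (76.8×10³·2.5⁴/(8·13·2.4))^(1/3)
  = (12019.2)^(1/3) = 22.9065 mm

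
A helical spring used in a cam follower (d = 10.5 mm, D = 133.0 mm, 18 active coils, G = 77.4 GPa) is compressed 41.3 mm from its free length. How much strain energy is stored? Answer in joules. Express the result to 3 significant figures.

k = Gd⁴/(8D³N_a) = (77.4×10³)(10.5⁴)/(8·133.0³·18) = 2.777 N/mm
U = ½kδ² = 0.5 × 2.777 × 41.3² = 2368.4 N·mm = 2.3684 J

2.37 J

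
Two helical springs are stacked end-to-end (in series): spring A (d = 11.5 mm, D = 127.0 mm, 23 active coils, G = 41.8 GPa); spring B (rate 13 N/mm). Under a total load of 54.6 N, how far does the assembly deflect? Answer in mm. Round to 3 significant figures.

32.3 mm

k_A = Gd⁴/(8D³N_a) = (41.8×10³)(11.5⁴)/(8·127.0³·23) = 1.9397 N/mm
Series: 1/k_eq = 1/1.9397 + 1/13 = 0.59246; k_eq = 1.6879 N/mm
δ = F/k_eq = 54.6/1.6879 = 32.348 mm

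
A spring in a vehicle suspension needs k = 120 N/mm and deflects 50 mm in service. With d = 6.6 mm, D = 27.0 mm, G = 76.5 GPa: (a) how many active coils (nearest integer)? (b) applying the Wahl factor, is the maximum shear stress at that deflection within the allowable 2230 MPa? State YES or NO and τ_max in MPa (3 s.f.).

(a) 8 coils; (b) YES, τ_max = 1920 MPa

N_a = Gd⁴/(8D³k) = (76.5×10³)(6.6⁴)/(8·27.0³·120) = 7.682 → N_a = 8
Actual rate k = Gd⁴/(8D³·8) = 115.23 N/mm
Working load F = kδ = 115.23·50 = 5761.5 N
C = 27.0/6.6 = 4.0909; K_W = (4C−1)/(4C−4)+0.615/C = 1.3930
τ_max = K_W·8FD/(πd³) = 1.3930·1377.9 = 1919.3 MPa
τ_max ≤ 2230 MPa → acceptable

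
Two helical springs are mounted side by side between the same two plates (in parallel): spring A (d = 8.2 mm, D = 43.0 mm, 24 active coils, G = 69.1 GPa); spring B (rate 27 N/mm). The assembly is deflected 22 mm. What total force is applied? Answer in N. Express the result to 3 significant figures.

1040 N

k_A = Gd⁴/(8D³N_a) = (69.1×10³)(8.2⁴)/(8·43.0³·24) = 20.466 N/mm
Parallel: k_eq = 20.466 + 27 = 47.466 N/mm
F = k_eq·δ = 47.466·22 = 1044.2 N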